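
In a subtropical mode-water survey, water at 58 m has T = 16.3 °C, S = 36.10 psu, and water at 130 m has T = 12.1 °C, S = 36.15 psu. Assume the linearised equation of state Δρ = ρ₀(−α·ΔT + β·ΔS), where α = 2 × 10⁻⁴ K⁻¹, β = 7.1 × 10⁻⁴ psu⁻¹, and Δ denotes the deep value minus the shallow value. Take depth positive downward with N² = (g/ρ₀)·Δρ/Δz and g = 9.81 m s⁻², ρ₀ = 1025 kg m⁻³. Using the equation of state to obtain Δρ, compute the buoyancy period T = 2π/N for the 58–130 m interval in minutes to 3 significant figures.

ΔT = -4.2 K, ΔS = +0.05 psu (deep − shallow).
Δρ/ρ₀ = −αΔT + βΔS = 8.40 × 10⁻⁴ + 3.55 × 10⁻⁵ = 8.755 × 10⁻⁴, so Δρ ≈ 0.8974 kg m⁻³.
N² = (g/ρ₀)·Δρ/Δz = g·(Δρ/ρ₀)/Δz = 9.81 × 8.755 × 10⁻⁴ / 72 = 1.1929 × 10⁻⁴ s⁻².
N = √(1.1929 × 10⁻⁴) = 0.010922 rad s⁻¹ → T = 2π/N = 575.28 s = 9.5880 min ≈ 9.59 min.

9.59 min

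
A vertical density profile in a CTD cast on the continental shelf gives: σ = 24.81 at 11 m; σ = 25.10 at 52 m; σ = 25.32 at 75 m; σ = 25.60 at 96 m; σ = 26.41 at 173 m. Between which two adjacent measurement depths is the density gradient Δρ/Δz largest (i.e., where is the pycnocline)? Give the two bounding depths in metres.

Compute the density gradient over each adjacent pair:
  11–52 m: Δρ/Δz = 0.29/41 = 7.1 × 10⁻³ kg m⁻⁴
  52–75 m: Δρ/Δz = 0.22/23 = 9.6 × 10⁻³ kg m⁻⁴
  75–96 m: Δρ/Δz = 0.28/21 = 0.013 kg m⁻⁴
  96–173 m: Δρ/Δz = 0.81/77 = 0.011 kg m⁻⁴
The largest gradient is in the 75–96 m interval — the pycnocline.

75–96 m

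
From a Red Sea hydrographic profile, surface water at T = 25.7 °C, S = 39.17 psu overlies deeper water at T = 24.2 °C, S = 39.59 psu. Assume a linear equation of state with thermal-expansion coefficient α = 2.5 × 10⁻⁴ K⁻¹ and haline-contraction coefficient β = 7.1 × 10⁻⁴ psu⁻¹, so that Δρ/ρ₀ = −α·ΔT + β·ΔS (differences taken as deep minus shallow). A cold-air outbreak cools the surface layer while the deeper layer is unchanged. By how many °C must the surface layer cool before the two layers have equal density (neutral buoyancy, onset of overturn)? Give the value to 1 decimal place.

Neutral buoyancy requires Δρ = 0, i.e. −α(T_deep − T_surf′) + β(S_deep − S_surf) = 0.
T_surf′ = T_deep − (β/α)·ΔS = 24.2 − (7.1 × 10⁻⁴/2.5 × 10⁻⁴)·(+0.42) = 23.007 °C.
Cooling required: 25.7 − (23.007) = 2.693 °C.

2.7 °C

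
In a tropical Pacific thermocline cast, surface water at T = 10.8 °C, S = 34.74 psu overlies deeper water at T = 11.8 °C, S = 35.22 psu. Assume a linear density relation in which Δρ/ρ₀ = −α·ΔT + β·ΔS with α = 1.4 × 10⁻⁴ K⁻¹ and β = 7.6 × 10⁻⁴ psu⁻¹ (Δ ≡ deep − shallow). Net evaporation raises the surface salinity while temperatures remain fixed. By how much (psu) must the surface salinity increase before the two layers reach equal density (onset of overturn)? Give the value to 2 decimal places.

0.30 psu

Neutral buoyancy requires −α(T_deep − T_surf) + β(S_deep − S_surf′) = 0.
S_surf′ = S_deep − (α/β)·ΔT = 35.22 − (1.4 × 10⁻⁴/7.6 × 10⁻⁴)·(+1.0) = 35.0358 psu.
Increase required: 35.0358 − 34.74 = 0.2958 psu.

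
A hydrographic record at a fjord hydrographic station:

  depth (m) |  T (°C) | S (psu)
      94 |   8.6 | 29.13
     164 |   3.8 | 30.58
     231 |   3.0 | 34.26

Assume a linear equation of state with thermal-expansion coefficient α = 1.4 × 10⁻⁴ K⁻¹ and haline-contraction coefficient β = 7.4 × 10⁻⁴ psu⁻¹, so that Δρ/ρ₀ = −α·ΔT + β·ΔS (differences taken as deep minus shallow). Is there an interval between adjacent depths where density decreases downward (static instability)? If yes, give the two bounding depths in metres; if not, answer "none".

Evaluate Δρ/ρ₀ = −αΔT + βΔS across each adjacent pair:
  94–164 m: −αΔT+βΔS = −(1.4 × 10⁻⁴)(-4.8)+(7.4 × 10⁻⁴)(+1.45) = 1.7 × 10⁻³ → stable
  164–231 m: −αΔT+βΔS = −(1.4 × 10⁻⁴)(-0.8)+(7.4 × 10⁻⁴)(+3.68) = 2.8 × 10⁻³ → stable
Every interval has Δρ > 0: the column is stably stratified throughout.

none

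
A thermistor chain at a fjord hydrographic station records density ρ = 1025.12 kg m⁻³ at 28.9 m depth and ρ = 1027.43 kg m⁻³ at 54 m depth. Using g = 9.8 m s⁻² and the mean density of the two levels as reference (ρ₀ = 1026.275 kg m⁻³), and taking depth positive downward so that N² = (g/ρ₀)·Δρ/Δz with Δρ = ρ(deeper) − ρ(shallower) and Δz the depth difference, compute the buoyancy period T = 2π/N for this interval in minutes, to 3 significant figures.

Δρ = 1027.43 − 1025.12 = 2.31 kg m⁻³ over Δz = 54 − 28.9 = 25.1 m.
N² = (9.8/1026.275) × (2.31/25.1) = 8.7882 × 10⁻⁴ s⁻².
N = √(8.7882 × 10⁻⁴) = 0.029645 rad s⁻¹, so T = 2π/N = 211.95 s = 3.5325 min ≈ 3.53 min.
N² > 0, so the interval is statically stable.

3.53 min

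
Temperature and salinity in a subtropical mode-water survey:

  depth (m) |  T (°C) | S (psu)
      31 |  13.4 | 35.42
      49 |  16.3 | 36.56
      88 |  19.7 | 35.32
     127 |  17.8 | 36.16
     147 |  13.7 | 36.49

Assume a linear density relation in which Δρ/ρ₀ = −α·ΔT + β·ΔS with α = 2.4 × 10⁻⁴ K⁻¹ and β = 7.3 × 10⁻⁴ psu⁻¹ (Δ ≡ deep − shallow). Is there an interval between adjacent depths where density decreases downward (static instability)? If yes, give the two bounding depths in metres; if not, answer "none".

49–88 m

Evaluate Δρ/ρ₀ = −αΔT + βΔS across each adjacent pair:
  31–49 m: −αΔT+βΔS = −(2.4 × 10⁻⁴)(+2.9)+(7.3 × 10⁻⁴)(+1.14) = 1.4 × 10⁻⁴ → stable
  49–88 m: −αΔT+βΔS = −(2.4 × 10⁻⁴)(+3.4)+(7.3 × 10⁻⁴)(-1.24) = -1.7 × 10⁻³ → UNSTABLE
  88–127 m: −αΔT+βΔS = −(2.4 × 10⁻⁴)(-1.9)+(7.3 × 10⁻⁴)(+0.84) = 1.1 × 10⁻³ → stable
  127–147 m: −αΔT+βΔS = −(2.4 × 10⁻⁴)(-4.1)+(7.3 × 10⁻⁴)(+0.33) = 1.2 × 10⁻³ → stable
The 49–88 m interval has Δρ < 0: lighter water underlies denser water.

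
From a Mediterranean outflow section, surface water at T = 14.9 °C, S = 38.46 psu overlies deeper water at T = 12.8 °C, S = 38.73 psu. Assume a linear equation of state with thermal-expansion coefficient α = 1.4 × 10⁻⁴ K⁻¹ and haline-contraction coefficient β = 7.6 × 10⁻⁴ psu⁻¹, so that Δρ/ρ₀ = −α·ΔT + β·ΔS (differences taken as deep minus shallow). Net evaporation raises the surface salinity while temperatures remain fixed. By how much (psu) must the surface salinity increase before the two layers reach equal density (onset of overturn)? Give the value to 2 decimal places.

0.66 psu

Neutral buoyancy requires −α(T_deep − T_surf) + β(S_deep − S_surf′) = 0.
S_surf′ = S_deep − (α/β)·ΔT = 38.73 − (1.4 × 10⁻⁴/7.6 × 10⁻⁴)·(-2.1) = 39.1168 psu.
Increase required: 39.1168 − 38.46 = 0.6568 psu.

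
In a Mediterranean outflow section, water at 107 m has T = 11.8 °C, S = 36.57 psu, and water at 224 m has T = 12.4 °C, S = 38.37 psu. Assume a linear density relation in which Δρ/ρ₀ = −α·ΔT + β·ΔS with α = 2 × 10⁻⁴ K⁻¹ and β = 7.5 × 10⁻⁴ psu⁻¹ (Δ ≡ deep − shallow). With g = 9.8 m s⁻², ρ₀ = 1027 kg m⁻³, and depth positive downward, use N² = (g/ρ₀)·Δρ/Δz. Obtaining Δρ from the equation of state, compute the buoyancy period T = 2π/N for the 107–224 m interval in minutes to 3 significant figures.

10.3 min

ΔT = +0.6 K, ΔS = +1.80 psu (deep − shallow).
Δρ/ρ₀ = −αΔT + βΔS = -1.20 × 10⁻⁴ + 1.35 × 10⁻³ = 1.23 × 10⁻³, so Δρ ≈ 1.263 kg m⁻³.
N² = (g/ρ₀)·Δρ/Δz = g·(Δρ/ρ₀)/Δz = 9.8 × 1.23 × 10⁻³ / 117 = 1.0303 × 10⁻⁴ s⁻².
N = √(1.0303 × 10⁻⁴) = 0.010150 rad s⁻¹ → T = 2π/N = 619.03 s = 10.317 min ≈ 10.3 min.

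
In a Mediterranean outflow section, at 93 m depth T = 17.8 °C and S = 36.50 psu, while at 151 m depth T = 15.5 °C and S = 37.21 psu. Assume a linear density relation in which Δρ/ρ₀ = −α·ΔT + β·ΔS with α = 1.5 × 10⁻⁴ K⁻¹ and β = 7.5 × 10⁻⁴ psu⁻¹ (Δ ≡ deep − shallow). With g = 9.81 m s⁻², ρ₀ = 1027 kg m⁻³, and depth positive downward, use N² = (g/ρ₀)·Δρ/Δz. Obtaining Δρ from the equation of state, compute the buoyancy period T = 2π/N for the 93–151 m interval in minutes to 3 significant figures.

ΔT = -2.3 K, ΔS = +0.71 psu (deep − shallow).
Δρ/ρ₀ = −αΔT + βΔS = 3.45 × 10⁻⁴ + 5.325 × 10⁻⁴ = 8.775 × 10⁻⁴, so Δρ ≈ 0.9012 kg m⁻³.
N² = (g/ρ₀)·Δρ/Δz = g·(Δρ/ρ₀)/Δz = 9.81 × 8.775 × 10⁻⁴ / 58 = 1.4842 × 10⁻⁴ s⁻².
N = √(1.4842 × 10⁻⁴) = 0.012183 rad s⁻¹ → T = 2π/N = 515.73 s = 8.5955 min ≈ 8.60 min.

8.60 min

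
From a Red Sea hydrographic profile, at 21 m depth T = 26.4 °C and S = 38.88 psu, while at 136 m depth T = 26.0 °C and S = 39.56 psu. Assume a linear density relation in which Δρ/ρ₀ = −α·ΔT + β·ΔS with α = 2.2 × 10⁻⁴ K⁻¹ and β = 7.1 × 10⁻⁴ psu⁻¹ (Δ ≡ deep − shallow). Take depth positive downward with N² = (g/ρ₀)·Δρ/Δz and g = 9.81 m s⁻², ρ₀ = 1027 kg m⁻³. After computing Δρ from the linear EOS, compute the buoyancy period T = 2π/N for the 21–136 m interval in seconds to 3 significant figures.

ΔT = -0.4 K, ΔS = +0.68 psu (deep − shallow).
Δρ/ρ₀ = −αΔT + βΔS = 8.80 × 10⁻⁵ + 4.828 × 10⁻⁴ = 5.708 × 10⁻⁴, so Δρ ≈ 0.5862 kg m⁻³.
N² = (g/ρ₀)·Δρ/Δz = g·(Δρ/ρ₀)/Δz = 9.81 × 5.708 × 10⁻⁴ / 115 = 4.8692 × 10⁻⁵ s⁻².
N = √(4.8692 × 10⁻⁵) = 6.9780 × 10⁻³ rad s⁻¹ → T = 2π/N = 900.43 s ≈ 900 s.

900 s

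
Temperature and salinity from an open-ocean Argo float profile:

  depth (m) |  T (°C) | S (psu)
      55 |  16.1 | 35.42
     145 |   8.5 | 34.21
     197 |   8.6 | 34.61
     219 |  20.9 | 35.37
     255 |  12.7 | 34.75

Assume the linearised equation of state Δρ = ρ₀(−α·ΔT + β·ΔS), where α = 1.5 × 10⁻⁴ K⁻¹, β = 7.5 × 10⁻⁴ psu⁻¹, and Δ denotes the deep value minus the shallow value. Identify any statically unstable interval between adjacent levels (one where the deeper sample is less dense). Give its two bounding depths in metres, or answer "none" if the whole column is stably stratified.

Evaluate Δρ/ρ₀ = −αΔT + βΔS across each adjacent pair:
  55–145 m: −αΔT+βΔS = −(1.5 × 10⁻⁴)(-7.6)+(7.5 × 10⁻⁴)(-1.21) = 2.3 × 10⁻⁴ → stable
  145–197 m: −αΔT+βΔS = −(1.5 × 10⁻⁴)(+0.1)+(7.5 × 10⁻⁴)(+0.40) = 2.9 × 10⁻⁴ → stable
  197–219 m: −αΔT+βΔS = −(1.5 × 10⁻⁴)(+12.3)+(7.5 × 10⁻⁴)(+0.76) = -1.3 × 10⁻³ → UNSTABLE
  219–255 m: −αΔT+βΔS = −(1.5 × 10⁻⁴)(-8.2)+(7.5 × 10⁻⁴)(-0.62) = 7.6 × 10⁻⁴ → stable
The 197–219 m interval has Δρ < 0: lighter water underlies denser water.

197–219 m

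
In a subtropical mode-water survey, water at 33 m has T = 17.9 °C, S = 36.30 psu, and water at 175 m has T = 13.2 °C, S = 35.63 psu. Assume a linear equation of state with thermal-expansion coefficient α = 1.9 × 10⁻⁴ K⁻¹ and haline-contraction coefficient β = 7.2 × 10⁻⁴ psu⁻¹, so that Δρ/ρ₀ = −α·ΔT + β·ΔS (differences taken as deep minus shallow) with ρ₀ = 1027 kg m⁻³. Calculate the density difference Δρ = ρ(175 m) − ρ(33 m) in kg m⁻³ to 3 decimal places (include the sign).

ΔT = -4.7 K, ΔS = -0.67 psu (deep − shallow).
Δρ/ρ₀ = −(1.9 × 10⁻⁴)(-4.7) + (7.2 × 10⁻⁴)(-0.67) = 4.106 × 10⁻⁴.
Δρ = 1027 × (4.106 × 10⁻⁴) = +0.422 kg m⁻³.
Positive Δρ: denser below, stable.

+0.422 kg m⁻³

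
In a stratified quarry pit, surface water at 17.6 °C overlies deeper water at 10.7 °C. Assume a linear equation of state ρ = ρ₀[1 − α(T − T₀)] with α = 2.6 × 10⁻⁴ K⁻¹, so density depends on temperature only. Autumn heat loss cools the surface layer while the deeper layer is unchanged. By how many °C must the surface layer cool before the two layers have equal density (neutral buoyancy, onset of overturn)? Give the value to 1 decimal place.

With temperature the only control, equal density requires T_surf′ = T_deep.
T_surf′ = 10.7 °C.
Cooling required: 17.6 − 10.7 = 6.9 °C.

6.9 °C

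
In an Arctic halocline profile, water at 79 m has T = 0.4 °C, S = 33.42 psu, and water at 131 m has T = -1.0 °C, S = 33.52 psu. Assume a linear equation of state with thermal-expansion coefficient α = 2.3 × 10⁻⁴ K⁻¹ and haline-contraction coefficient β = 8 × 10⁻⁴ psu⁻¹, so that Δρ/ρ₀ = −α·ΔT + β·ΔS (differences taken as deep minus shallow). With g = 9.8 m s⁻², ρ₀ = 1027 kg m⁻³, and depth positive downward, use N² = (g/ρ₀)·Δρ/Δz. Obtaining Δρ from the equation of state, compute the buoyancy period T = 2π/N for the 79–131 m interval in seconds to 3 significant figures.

ΔT = -1.4 K, ΔS = +0.10 psu (deep − shallow).
Δρ/ρ₀ = −αΔT + βΔS = 3.22 × 10⁻⁴ + 8.00 × 10⁻⁵ = 4.02 × 10⁻⁴, so Δρ ≈ 0.4129 kg m⁻³.
N² = (g/ρ₀)·Δρ/Δz = g·(Δρ/ρ₀)/Δz = 9.8 × 4.02 × 10⁻⁴ / 52 = 7.5762 × 10⁻⁵ s⁻².
N = √(7.5762 × 10⁻⁵) = 8.7041 × 10⁻³ rad s⁻¹ → T = 2π/N = 721.87 s ≈ 722 s.

722 s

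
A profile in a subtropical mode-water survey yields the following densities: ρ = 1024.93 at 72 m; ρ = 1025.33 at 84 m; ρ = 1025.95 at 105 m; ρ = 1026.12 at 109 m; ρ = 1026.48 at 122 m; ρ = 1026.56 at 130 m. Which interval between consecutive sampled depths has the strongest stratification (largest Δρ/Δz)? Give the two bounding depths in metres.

105–109 m

Compute the density gradient over each adjacent pair:
  72–84 m: Δρ/Δz = 0.40/12 = 0.033 kg m⁻⁴
  84–105 m: Δρ/Δz = 0.62/21 = 0.030 kg m⁻⁴
  105–109 m: Δρ/Δz = 0.17/4 = 0.043 kg m⁻⁴
  109–122 m: Δρ/Δz = 0.36/13 = 0.028 kg m⁻⁴
  122–130 m: Δρ/Δz = 0.08/8 = 0.010 kg m⁻⁴
The largest gradient is in the 105–109 m interval — the pycnocline.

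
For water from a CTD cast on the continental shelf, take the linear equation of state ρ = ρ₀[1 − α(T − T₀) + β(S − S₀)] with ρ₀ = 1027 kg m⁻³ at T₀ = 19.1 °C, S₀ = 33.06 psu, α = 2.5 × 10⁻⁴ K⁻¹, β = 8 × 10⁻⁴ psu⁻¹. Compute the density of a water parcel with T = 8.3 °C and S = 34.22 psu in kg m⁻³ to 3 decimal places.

1030.726 kg m⁻³

T − T₀ = -10.8 K, S − S₀ = +1.16 psu.
Bracket = 1 − α·(-10.8) + β·(+1.16) = 1 + (3.628 × 10⁻³) = 1.0036280.
ρ = 1027 × 1.0036280 = 1030.726 kg m⁻³.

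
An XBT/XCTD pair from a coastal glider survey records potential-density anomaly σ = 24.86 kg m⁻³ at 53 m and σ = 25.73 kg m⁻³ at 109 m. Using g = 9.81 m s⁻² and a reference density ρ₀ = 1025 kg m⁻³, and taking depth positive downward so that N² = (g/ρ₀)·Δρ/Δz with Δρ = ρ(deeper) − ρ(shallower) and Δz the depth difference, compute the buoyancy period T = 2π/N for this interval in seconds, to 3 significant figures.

Δρ = 1025.73 − 1024.86 = 0.87 kg m⁻³ over Δz = 109 − 53 = 56 m.
N² = (9.81/1025) × (0.87/56) = 1.4869 × 10⁻⁴ s⁻².
N = √(1.4869 × 10⁻⁴) = 0.012194 rad s⁻¹, so T = 2π/N = 515.27 s ≈ 515 s.

515 s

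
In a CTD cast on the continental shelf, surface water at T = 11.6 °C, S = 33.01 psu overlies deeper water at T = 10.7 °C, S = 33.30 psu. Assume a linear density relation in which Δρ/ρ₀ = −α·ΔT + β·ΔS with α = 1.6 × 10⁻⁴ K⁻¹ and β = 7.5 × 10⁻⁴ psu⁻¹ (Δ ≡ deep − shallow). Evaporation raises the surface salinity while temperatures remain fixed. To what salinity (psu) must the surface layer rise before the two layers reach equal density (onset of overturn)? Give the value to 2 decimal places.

Neutral buoyancy requires −α(T_deep − T_surf) + β(S_deep − S_surf′) = 0.
S_surf′ = S_deep − (α/β)·ΔT = 33.30 − (1.6 × 10⁻⁴/7.5 × 10⁻⁴)·(-0.9) = 33.4920 psu.
Increase required: 33.4920 − 33.01 = 0.4820 psu.

33.49 psu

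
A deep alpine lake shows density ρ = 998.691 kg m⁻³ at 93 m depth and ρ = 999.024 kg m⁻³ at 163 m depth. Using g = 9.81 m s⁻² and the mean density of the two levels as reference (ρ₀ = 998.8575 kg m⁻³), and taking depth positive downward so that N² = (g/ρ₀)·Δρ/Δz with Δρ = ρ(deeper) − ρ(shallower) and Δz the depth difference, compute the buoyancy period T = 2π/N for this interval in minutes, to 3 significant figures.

Δρ = 999.024 − 998.691 = 0.333 kg m⁻³ over Δz = 163 − 93 = 70 m.
N² = (9.81/998.8575) × (0.333/70) = 4.6721 × 10⁻⁵ s⁻².
N = √(4.6721 × 10⁻⁵) = 6.8353 × 10⁻³ rad s⁻¹, so T = 2π/N = 919.23 s = 15.321 min ≈ 15.3 min.

15.3 min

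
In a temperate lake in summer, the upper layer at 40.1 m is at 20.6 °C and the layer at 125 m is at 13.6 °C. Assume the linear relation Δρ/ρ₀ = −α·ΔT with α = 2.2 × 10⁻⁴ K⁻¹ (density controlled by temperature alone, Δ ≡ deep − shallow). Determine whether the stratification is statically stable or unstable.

ΔT = 13.6 − 20.6 = -7.0 K, so Δρ/ρ₀ = −αΔT = 1.54 × 10⁻³.
Δρ/ρ₀ > 0, so Δρ > 0: deeper water is denser → statically stable.

stable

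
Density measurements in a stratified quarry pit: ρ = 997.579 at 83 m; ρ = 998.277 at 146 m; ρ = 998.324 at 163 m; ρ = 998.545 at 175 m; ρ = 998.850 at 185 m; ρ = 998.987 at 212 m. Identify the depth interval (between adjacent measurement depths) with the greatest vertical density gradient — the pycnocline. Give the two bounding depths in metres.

175–185 m

Compute the density gradient over each adjacent pair:
  83–146 m: Δρ/Δz = 0.698/63 = 0.011 kg m⁻⁴
  146–163 m: Δρ/Δz = 0.047/17 = 2.8 × 10⁻³ kg m⁻⁴
  163–175 m: Δρ/Δz = 0.221/12 = 0.018 kg m⁻⁴
  175–185 m: Δρ/Δz = 0.305/10 = 0.030 kg m⁻⁴
  185–212 m: Δρ/Δz = 0.137/27 = 5.1 × 10⁻³ kg m⁻⁴
The largest gradient is in the 175–185 m interval — the pycnocline.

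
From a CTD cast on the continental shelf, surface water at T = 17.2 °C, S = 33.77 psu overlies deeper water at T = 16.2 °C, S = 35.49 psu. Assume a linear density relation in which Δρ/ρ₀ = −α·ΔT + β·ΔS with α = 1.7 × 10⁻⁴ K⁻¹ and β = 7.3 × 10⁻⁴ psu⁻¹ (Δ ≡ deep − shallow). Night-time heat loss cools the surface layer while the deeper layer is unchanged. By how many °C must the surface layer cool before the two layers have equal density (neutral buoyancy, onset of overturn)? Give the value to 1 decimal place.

8.4 °C

Neutral buoyancy requires Δρ = 0, i.e. −α(T_deep − T_surf′) + β(S_deep − S_surf) = 0.
T_surf′ = T_deep − (β/α)·ΔS = 16.2 − (7.3 × 10⁻⁴/1.7 × 10⁻⁴)·(+1.72) = 8.814 °C.
Cooling required: 17.2 − (8.814) = 8.386 °C.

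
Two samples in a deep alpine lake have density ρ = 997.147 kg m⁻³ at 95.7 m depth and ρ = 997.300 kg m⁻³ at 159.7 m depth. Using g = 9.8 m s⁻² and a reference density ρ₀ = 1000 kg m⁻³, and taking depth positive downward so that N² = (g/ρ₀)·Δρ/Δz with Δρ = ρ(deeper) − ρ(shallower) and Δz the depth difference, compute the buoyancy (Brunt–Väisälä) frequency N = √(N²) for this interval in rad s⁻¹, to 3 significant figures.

4.84 × 10⁻³ rad s⁻¹

Δρ = 997.300 − 997.147 = 0.153 kg m⁻³ over Δz = 159.7 − 95.7 = 64 m.
N² = (9.8/1000) × (0.153/64) = 2.3428 × 10⁻⁵ s⁻².
N = √(2.3428 × 10⁻⁵) = 4.8402 × 10⁻³ rad s⁻¹ ≈ 4.84 × 10⁻³ rad s⁻¹.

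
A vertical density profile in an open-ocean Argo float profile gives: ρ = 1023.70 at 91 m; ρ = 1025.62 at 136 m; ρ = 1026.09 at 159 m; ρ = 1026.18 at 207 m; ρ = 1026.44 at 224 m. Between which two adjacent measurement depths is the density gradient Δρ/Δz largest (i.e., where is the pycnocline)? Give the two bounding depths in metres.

Compute the density gradient over each adjacent pair:
  91–136 m: Δρ/Δz = 1.92/45 = 0.043 kg m⁻⁴
  136–159 m: Δρ/Δz = 0.47/23 = 0.020 kg m⁻⁴
  159–207 m: Δρ/Δz = 0.09/48 = 1.9 × 10⁻³ kg m⁻⁴
  207–224 m: Δρ/Δz = 0.26/17 = 0.015 kg m⁻⁴
The largest gradient is in the 91–136 m interval — the pycnocline.

91–136 m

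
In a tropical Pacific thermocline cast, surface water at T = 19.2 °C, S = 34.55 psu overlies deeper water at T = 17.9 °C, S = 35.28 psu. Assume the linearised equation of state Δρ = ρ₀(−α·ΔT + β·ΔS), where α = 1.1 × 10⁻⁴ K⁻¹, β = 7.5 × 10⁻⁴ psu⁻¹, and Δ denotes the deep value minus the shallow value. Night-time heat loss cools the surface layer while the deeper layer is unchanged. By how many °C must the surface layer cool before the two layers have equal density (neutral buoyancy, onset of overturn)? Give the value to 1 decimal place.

6.3 °C

Neutral buoyancy requires Δρ = 0, i.e. −α(T_deep − T_surf′) + β(S_deep − S_surf) = 0.
T_surf′ = T_deep − (β/α)·ΔS = 17.9 − (7.5 × 10⁻⁴/1.1 × 10⁻⁴)·(+0.73) = 12.923 °C.
Cooling required: 19.2 − (12.923) = 6.277 °C.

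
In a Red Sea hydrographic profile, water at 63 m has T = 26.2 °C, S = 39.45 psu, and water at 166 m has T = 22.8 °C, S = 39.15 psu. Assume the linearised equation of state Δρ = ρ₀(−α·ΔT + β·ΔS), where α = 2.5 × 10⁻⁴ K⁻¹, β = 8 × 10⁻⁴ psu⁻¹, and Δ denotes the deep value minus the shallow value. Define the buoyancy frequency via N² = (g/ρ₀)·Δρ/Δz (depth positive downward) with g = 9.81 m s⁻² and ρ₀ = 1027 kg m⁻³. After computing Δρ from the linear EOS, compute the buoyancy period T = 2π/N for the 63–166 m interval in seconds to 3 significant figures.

824 s

ΔT = -3.4 K, ΔS = -0.30 psu (deep − shallow).
Δρ/ρ₀ = −αΔT + βΔS = 8.50 × 10⁻⁴ − 2.40 × 10⁻⁴ = 6.10 × 10⁻⁴, so Δρ ≈ 0.6265 kg m⁻³.
N² = (g/ρ₀)·Δρ/Δz = g·(Δρ/ρ₀)/Δz = 9.81 × 6.10 × 10⁻⁴ / 103 = 5.8098 × 10⁻⁵ s⁻².
N = √(5.8098 × 10⁻⁵) = 7.6222 × 10⁻³ rad s⁻¹ → T = 2π/N = 824.33 s ≈ 824 s.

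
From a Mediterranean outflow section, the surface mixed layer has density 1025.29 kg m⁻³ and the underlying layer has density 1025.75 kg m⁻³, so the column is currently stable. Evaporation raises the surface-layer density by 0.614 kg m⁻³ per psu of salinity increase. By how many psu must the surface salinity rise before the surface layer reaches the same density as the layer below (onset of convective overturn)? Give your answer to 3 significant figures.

Density deficit of the surface layer: 1025.75 − 1025.29 = 0.46 kg m⁻³.
Required change = 0.46 / 0.614 = 0.749 psu.

0.749 psu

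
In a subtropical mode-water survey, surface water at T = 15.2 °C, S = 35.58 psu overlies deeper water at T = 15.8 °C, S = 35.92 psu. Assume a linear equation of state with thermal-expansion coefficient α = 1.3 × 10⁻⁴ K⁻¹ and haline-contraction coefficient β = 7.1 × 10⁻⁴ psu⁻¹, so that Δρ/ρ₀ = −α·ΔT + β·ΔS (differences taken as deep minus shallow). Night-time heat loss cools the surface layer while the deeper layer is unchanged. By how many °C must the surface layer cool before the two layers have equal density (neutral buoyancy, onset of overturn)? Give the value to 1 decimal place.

1.3 °C

Neutral buoyancy requires Δρ = 0, i.e. −α(T_deep − T_surf′) + β(S_deep − S_surf) = 0.
T_surf′ = T_deep − (β/α)·ΔS = 15.8 − (7.1 × 10⁻⁴/1.3 × 10⁻⁴)·(+0.34) = 13.943 °C.
Cooling required: 15.2 − (13.943) = 1.257 °C.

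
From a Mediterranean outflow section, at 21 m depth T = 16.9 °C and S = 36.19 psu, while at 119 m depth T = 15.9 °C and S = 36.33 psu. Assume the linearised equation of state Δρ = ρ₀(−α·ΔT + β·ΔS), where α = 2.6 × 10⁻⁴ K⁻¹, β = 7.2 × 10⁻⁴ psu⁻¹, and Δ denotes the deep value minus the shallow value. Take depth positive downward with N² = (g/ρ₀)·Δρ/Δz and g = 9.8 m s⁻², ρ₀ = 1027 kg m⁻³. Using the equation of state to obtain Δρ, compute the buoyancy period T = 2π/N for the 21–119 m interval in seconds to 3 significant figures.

ΔT = -1.0 K, ΔS = +0.14 psu (deep − shallow).
Δρ/ρ₀ = −αΔT + βΔS = 2.60 × 10⁻⁴ + 1.008 × 10⁻⁴ = 3.608 × 10⁻⁴, so Δρ ≈ 0.3705 kg m⁻³.
N² = (g/ρ₀)·Δρ/Δz = g·(Δρ/ρ₀)/Δz = 9.8 × 3.608 × 10⁻⁴ / 98 = 3.6080 × 10⁻⁵ s⁻².
N = √(3.6080 × 10⁻⁵) = 6.0067 × 10⁻³ rad s⁻¹ → T = 2π/N = 1.0460 × 10³ s ≈ 1.05 × 10³ s.

1.05 × 10³ s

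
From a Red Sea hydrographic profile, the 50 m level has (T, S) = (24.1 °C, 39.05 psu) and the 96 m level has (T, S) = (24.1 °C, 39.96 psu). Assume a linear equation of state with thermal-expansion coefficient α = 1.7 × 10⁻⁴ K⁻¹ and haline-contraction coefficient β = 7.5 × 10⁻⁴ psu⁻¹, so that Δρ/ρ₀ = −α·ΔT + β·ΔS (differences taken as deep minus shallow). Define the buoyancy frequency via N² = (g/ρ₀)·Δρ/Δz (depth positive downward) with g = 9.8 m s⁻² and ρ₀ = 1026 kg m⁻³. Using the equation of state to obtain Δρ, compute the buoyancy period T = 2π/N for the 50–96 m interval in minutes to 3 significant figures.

ΔT = +0.0 K, ΔS = +0.91 psu (deep − shallow).
Δρ/ρ₀ = −αΔT + βΔS = 0 + 6.825 × 10⁻⁴ = 6.825 × 10⁻⁴, so Δρ ≈ 0.7002 kg m⁻³.
N² = (g/ρ₀)·Δρ/Δz = g·(Δρ/ρ₀)/Δz = 9.8 × 6.825 × 10⁻⁴ / 46 = 1.4540 × 10⁻⁴ s⁻².
N = √(1.4540 × 10⁻⁴) = 0.012058 rad s⁻¹ → T = 2π/N = 521.08 s = 8.6847 min ≈ 8.68 min.

8.68 min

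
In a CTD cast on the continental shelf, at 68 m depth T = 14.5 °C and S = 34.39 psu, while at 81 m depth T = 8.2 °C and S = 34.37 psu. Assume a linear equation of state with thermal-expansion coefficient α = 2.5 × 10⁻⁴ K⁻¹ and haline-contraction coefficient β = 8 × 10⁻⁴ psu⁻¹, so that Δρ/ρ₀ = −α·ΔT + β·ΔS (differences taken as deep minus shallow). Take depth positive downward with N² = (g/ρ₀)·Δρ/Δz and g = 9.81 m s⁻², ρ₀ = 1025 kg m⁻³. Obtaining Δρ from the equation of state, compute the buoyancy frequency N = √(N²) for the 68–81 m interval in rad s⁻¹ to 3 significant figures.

0.0343 rad s⁻¹

ΔT = -6.3 K, ΔS = -0.02 psu (deep − shallow).
Δρ/ρ₀ = −αΔT + βΔS = 1.575 × 10⁻³ − 1.60 × 10⁻⁵ = 1.559 × 10⁻³, so Δρ ≈ 1.598 kg m⁻³.
N² = (g/ρ₀)·Δρ/Δz = g·(Δρ/ρ₀)/Δz = 9.81 × 1.559 × 10⁻³ / 13 = 1.1764 × 10⁻³ s⁻².
N = √(1.1764 × 10⁻³) = 0.034299 rad s⁻¹ ≈ 0.0343 rad s⁻¹.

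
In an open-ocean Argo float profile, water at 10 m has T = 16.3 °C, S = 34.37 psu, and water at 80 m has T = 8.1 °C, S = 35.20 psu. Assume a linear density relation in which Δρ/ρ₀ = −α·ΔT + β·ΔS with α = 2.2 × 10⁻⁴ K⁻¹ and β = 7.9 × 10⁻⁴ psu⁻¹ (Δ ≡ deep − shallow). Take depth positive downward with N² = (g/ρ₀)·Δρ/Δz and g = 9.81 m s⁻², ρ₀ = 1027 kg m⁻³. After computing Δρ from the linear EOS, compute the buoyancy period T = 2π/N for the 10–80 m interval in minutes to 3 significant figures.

5.64 min

ΔT = -8.2 K, ΔS = +0.83 psu (deep − shallow).
Δρ/ρ₀ = −αΔT + βΔS = 1.804 × 10⁻³ + 6.557 × 10⁻⁴ = 2.4597 × 10⁻³, so Δρ ≈ 2.526 kg m⁻³.
N² = (g/ρ₀)·Δρ/Δz = g·(Δρ/ρ₀)/Δz = 9.81 × 2.4597 × 10⁻³ / 70 = 3.4471 × 10⁻⁴ s⁻².
N = √(3.4471 × 10⁻⁴) = 0.018566 rad s⁻¹ → T = 2π/N = 338.42 s = 5.6403 min ≈ 5.64 min.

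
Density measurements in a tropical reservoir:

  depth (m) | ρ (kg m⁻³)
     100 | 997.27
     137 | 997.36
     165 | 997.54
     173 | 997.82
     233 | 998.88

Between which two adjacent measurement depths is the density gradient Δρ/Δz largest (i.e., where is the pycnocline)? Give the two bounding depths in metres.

Compute the density gradient over each adjacent pair:
  100–137 m: Δρ/Δz = 0.09/37 = 2.4 × 10⁻³ kg m⁻⁴
  137–165 m: Δρ/Δz = 0.18/28 = 6.4 × 10⁻³ kg m⁻⁴
  165–173 m: Δρ/Δz = 0.28/8 = 0.035 kg m⁻⁴
  173–233 m: Δρ/Δz = 1.06/60 = 0.018 kg m⁻⁴
The largest gradient is in the 165–173 m interval — the pycnocline.

165–173 m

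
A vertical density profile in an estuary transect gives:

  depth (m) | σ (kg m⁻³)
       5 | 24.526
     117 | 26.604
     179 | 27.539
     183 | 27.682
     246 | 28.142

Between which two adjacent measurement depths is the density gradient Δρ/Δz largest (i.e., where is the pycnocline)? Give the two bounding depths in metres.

Compute the density gradient over each adjacent pair:
  5–117 m: Δρ/Δz = 2.078/112 = 0.019 kg m⁻⁴
  117–179 m: Δρ/Δz = 0.935/62 = 0.015 kg m⁻⁴
  179–183 m: Δρ/Δz = 0.143/4 = 0.036 kg m⁻⁴
  183–246 m: Δρ/Δz = 0.460/63 = 7.3 × 10⁻³ kg m⁻⁴
The largest gradient is in the 179–183 m interval — the pycnocline.

179–183 m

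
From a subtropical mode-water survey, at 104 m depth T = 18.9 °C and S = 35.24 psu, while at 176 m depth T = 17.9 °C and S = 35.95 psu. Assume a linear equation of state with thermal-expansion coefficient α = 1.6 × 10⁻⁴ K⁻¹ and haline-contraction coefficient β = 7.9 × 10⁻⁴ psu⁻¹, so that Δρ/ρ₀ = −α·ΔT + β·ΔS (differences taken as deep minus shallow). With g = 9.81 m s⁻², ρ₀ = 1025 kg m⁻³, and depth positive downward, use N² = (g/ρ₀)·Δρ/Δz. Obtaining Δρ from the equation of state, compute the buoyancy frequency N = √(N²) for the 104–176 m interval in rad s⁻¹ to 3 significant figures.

9.91 × 10⁻³ rad s⁻¹

ΔT = -1.0 K, ΔS = +0.71 psu (deep − shallow).
Δρ/ρ₀ = −αΔT + βΔS = 1.60 × 10⁻⁴ + 5.609 × 10⁻⁴ = 7.209 × 10⁻⁴, so Δρ ≈ 0.7389 kg m⁻³.
N² = (g/ρ₀)·Δρ/Δz = g·(Δρ/ρ₀)/Δz = 9.81 × 7.209 × 10⁻⁴ / 72 = 9.8223 × 10⁻⁵ s⁻².
N = √(9.8223 × 10⁻⁵) = 9.9108 × 10⁻³ rad s⁻¹ ≈ 9.91 × 10⁻³ rad s⁻¹.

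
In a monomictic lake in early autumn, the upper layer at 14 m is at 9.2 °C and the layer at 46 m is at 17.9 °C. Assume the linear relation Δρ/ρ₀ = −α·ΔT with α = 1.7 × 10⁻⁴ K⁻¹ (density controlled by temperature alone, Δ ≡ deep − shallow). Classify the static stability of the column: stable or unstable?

ΔT = 17.9 − 9.2 = +8.7 K, so Δρ/ρ₀ = −αΔT = -1.479 × 10⁻³.
Δρ/ρ₀ < 0, so Δρ < 0: deeper water is lighter → statically unstable; the column would overturn.

unstable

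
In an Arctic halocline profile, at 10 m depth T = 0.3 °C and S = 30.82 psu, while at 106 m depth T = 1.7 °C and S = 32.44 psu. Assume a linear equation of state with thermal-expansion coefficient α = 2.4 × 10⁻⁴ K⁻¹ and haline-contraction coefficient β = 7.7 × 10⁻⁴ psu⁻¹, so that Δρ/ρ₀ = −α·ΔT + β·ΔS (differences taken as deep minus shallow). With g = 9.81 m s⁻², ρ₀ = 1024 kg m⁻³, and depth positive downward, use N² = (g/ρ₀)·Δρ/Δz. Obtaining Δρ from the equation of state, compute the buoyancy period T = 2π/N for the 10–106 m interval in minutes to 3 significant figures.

ΔT = +1.4 K, ΔS = +1.62 psu (deep − shallow).
Δρ/ρ₀ = −αΔT + βΔS = -3.36 × 10⁻⁴ + 1.2474 × 10⁻³ = 9.114 × 10⁻⁴, so Δρ ≈ 0.9333 kg m⁻³.
N² = (g/ρ₀)·Δρ/Δz = g·(Δρ/ρ₀)/Δz = 9.81 × 9.114 × 10⁻⁴ / 96 = 9.3134 × 10⁻⁵ s⁻².
N = √(9.3134 × 10⁻⁵) = 9.6506 × 10⁻³ rad s⁻¹ → T = 2π/N = 651.07 s = 10.851 min ≈ 10.9 min.

10.9 min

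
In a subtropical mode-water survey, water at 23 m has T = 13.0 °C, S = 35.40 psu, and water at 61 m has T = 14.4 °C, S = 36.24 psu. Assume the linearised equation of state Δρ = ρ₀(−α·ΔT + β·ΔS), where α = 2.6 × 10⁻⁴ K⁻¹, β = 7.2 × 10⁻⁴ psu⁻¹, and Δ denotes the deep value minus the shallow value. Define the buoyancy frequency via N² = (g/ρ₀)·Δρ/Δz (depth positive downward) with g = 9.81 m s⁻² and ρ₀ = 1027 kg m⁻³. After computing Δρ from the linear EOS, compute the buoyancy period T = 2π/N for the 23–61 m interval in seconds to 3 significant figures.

ΔT = +1.4 K, ΔS = +0.84 psu (deep − shallow).
Δρ/ρ₀ = −αΔT + βΔS = -3.64 × 10⁻⁴ + 6.048 × 10⁻⁴ = 2.408 × 10⁻⁴, so Δρ ≈ 0.2473 kg m⁻³.
N² = (g/ρ₀)·Δρ/Δz = g·(Δρ/ρ₀)/Δz = 9.81 × 2.408 × 10⁻⁴ / 38 = 6.2164 × 10⁻⁵ s⁻².
N = √(6.2164 × 10⁻⁵) = 7.8844 × 10⁻³ rad s⁻¹ → T = 2π/N = 796.91 s ≈ 797 s.

797 s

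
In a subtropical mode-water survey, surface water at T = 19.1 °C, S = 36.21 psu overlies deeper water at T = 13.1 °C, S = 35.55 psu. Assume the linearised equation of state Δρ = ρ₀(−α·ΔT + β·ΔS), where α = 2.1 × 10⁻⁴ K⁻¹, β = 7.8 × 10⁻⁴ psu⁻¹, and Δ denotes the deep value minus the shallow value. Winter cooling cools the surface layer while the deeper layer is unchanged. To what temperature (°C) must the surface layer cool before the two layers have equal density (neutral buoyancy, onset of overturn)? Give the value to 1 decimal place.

15.6 °C

Neutral buoyancy requires Δρ = 0, i.e. −α(T_deep − T_surf′) + β(S_deep − S_surf) = 0.
T_surf′ = T_deep − (β/α)·ΔS = 13.1 − (7.8 × 10⁻⁴/2.1 × 10⁻⁴)·(-0.66) = 15.551 °C.
Cooling required: 19.1 − (15.551) = 3.549 °C.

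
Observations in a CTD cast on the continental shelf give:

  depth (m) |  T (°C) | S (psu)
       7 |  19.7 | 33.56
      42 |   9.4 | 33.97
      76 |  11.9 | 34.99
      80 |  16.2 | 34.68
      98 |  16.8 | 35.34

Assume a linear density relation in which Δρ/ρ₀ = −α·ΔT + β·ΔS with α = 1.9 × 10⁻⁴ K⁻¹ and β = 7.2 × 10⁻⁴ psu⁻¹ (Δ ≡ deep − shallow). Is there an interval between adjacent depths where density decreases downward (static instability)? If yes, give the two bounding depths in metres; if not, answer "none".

Evaluate Δρ/ρ₀ = −αΔT + βΔS across each adjacent pair:
  7–42 m: −αΔT+βΔS = −(1.9 × 10⁻⁴)(-10.3)+(7.2 × 10⁻⁴)(+0.41) = 2.3 × 10⁻³ → stable
  42–76 m: −αΔT+βΔS = −(1.9 × 10⁻⁴)(+2.5)+(7.2 × 10⁻⁴)(+1.02) = 2.6 × 10⁻⁴ → stable
  76–80 m: −αΔT+βΔS = −(1.9 × 10⁻⁴)(+4.3)+(7.2 × 10⁻⁴)(-0.31) = -1.0 × 10⁻³ → UNSTABLE
  80–98 m: −αΔT+βΔS = −(1.9 × 10⁻⁴)(+0.6)+(7.2 × 10⁻⁴)(+0.66) = 3.6 × 10⁻⁴ → stable
The 76–80 m interval has Δρ < 0: lighter water underlies denser water.

76–80 m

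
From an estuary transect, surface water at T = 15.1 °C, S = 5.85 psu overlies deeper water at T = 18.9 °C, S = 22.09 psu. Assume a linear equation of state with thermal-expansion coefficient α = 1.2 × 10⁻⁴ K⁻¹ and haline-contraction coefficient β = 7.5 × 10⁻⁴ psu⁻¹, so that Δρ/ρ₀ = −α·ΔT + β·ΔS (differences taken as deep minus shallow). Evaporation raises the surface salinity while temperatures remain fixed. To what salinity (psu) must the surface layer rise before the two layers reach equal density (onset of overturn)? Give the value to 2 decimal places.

21.48 psu

Neutral buoyancy requires −α(T_deep − T_surf) + β(S_deep − S_surf′) = 0.
S_surf′ = S_deep − (α/β)·ΔT = 22.09 − (1.2 × 10⁻⁴/7.5 × 10⁻⁴)·(+3.8) = 21.4820 psu.
Increase required: 21.4820 − 5.85 = 15.6320 psu.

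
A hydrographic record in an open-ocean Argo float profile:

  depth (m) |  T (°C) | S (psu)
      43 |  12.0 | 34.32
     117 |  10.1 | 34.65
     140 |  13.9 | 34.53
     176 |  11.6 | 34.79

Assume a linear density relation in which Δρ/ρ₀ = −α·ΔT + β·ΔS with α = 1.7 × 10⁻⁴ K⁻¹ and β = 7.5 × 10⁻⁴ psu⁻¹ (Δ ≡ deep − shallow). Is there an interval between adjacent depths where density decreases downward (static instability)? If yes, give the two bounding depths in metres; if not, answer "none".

Evaluate Δρ/ρ₀ = −αΔT + βΔS across each adjacent pair:
  43–117 m: −αΔT+βΔS = −(1.7 × 10⁻⁴)(-1.9)+(7.5 × 10⁻⁴)(+0.33) = 5.7 × 10⁻⁴ → stable
  117–140 m: −αΔT+βΔS = −(1.7 × 10⁻⁴)(+3.8)+(7.5 × 10⁻⁴)(-0.12) = -7.4 × 10⁻⁴ → UNSTABLE
  140–176 m: −αΔT+βΔS = −(1.7 × 10⁻⁴)(-2.3)+(7.5 × 10⁻⁴)(+0.26) = 5.9 × 10⁻⁴ → stable
The 117–140 m interval has Δρ < 0: lighter water underlies denser water.

117–140 m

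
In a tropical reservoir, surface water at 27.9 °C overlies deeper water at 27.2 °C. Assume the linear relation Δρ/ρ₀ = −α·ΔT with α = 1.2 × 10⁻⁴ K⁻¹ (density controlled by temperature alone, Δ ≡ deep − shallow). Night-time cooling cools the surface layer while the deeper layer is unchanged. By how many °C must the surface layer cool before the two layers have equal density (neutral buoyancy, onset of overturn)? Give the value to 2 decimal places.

0.70 °C

With temperature the only control, equal density requires T_surf′ = T_deep.
T_surf′ = 27.2 °C.
Cooling required: 27.9 − 27.2 = 0.70 °C.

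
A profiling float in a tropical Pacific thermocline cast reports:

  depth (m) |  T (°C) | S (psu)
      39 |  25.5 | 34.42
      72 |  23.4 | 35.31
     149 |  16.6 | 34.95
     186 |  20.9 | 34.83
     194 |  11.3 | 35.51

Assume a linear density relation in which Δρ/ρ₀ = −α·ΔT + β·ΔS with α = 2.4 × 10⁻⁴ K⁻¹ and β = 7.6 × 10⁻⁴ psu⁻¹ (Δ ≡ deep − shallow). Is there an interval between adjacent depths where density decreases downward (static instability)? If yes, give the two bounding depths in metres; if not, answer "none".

Evaluate Δρ/ρ₀ = −αΔT + βΔS across each adjacent pair:
  39–72 m: −αΔT+βΔS = −(2.4 × 10⁻⁴)(-2.1)+(7.6 × 10⁻⁴)(+0.89) = 1.2 × 10⁻³ → stable
  72–149 m: −αΔT+βΔS = −(2.4 × 10⁻⁴)(-6.8)+(7.6 × 10⁻⁴)(-0.36) = 1.4 × 10⁻³ → stable
  149–186 m: −αΔT+βΔS = −(2.4 × 10⁻⁴)(+4.3)+(7.6 × 10⁻⁴)(-0.12) = -1.1 × 10⁻³ → UNSTABLE
  186–194 m: −αΔT+βΔS = −(2.4 × 10⁻⁴)(-9.6)+(7.6 × 10⁻⁴)(+0.68) = 2.8 × 10⁻³ → stable
The 149–186 m interval has Δρ < 0: lighter water underlies denser water.

149–186 m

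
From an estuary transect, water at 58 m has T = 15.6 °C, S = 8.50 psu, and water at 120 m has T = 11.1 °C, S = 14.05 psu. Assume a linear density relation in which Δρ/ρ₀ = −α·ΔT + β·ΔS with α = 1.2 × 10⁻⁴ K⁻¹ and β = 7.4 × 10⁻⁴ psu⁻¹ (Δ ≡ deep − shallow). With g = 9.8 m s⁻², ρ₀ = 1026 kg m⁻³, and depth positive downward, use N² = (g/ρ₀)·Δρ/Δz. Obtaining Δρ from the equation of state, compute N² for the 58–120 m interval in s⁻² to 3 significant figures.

ΔT = -4.5 K, ΔS = +5.55 psu (deep − shallow).
Δρ/ρ₀ = −αΔT + βΔS = 5.40 × 10⁻⁴ + 4.107 × 10⁻³ = 4.647 × 10⁻³, so Δρ ≈ 4.768 kg m⁻³.
N² = (g/ρ₀)·Δρ/Δz = g·(Δρ/ρ₀)/Δz = 9.8 × 4.647 × 10⁻³ / 62 = 7.3453 × 10⁻⁴ s⁻² ≈ 7.35 × 10⁻⁴ s⁻².

7.35 × 10⁻⁴ s⁻²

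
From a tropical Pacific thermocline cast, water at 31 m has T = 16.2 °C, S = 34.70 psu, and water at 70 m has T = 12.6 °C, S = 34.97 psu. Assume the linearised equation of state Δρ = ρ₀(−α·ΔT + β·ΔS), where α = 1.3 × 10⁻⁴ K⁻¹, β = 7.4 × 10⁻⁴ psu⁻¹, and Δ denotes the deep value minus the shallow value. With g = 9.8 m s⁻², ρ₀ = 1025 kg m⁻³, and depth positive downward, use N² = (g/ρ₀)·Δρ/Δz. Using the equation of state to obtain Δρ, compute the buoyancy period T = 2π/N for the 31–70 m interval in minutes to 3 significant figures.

8.08 min

ΔT = -3.6 K, ΔS = +0.27 psu (deep − shallow).
Δρ/ρ₀ = −αΔT + βΔS = 4.68 × 10⁻⁴ + 1.998 × 10⁻⁴ = 6.678 × 10⁻⁴, so Δρ ≈ 0.6845 kg m⁻³.
N² = (g/ρ₀)·Δρ/Δz = g·(Δρ/ρ₀)/Δz = 9.8 × 6.678 × 10⁻⁴ / 39 = 1.6781 × 10⁻⁴ s⁻².
N = √(1.6781 × 10⁻⁴) = 0.012954 rad s⁻¹ → T = 2π/N = 485.04 s = 8.0840 min ≈ 8.08 min.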